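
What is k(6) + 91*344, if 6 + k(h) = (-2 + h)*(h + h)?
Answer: 31346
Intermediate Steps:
k(h) = -6 + 2*h*(-2 + h) (k(h) = -6 + (-2 + h)*(h + h) = -6 + (-2 + h)*(2*h) = -6 + 2*h*(-2 + h))
k(6) + 91*344 = (-6 - 4*6 + 2*6²) + 91*344 = (-6 - 24 + 2*36) + 31304 = (-6 - 24 + 72) + 31304 = 42 + 31304 = 31346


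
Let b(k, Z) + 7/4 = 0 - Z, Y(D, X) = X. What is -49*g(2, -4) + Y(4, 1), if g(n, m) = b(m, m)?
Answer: -437/4 ≈ -109.25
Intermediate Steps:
b(k, Z) = -7/4 - Z (b(k, Z) = -7/4 + (0 - Z) = -7/4 - Z)
g(n, m) = -7/4 - m
-49*g(2, -4) + Y(4, 1) = -49*(-7/4 - 1*(-4)) + 1 = -49*(-7/4 + 4) + 1 = -49*9/4 + 1 = -441/4 + 1 = -437/4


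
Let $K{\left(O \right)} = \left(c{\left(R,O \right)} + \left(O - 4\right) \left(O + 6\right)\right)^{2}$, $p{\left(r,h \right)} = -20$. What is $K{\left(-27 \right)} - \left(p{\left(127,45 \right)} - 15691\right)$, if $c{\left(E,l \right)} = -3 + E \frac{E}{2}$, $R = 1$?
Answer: $\frac{1745053}{4} \approx 4.3626 \cdot 10^{5}$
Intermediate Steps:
$c{\left(E,l \right)} = -3 + \frac{E^{2}}{2}$ ($c{\left(E,l \right)} = -3 + E E \frac{1}{2} = -3 + E \frac{E}{2} = -3 + \frac{E^{2}}{2}$)
$K{\left(O \right)} = \left(- \frac{5}{2} + \left(-4 + O\right) \left(6 + O\right)\right)^{2}$ ($K{\left(O \right)} = \left(\left(-3 + \frac{1^{2}}{2}\right) + \left(O - 4\right) \left(O + 6\right)\right)^{2} = \left(\left(-3 + \frac{1}{2} \cdot 1\right) + \left(-4 + O\right) \left(6 + O\right)\right)^{2} = \left(\left(-3 + \frac{1}{2}\right) + \left(-4 + O\right) \left(6 + O\right)\right)^{2} = \left(- \frac{5}{2} + \left(-4 + O\right) \left(6 + O\right)\right)^{2}$)
$K{\left(-27 \right)} - \left(p{\left(127,45 \right)} - 15691\right) = \frac{\left(-53 + 2 \left(-27\right)^{2} + 4 \left(-27\right)\right)^{2}}{4} - \left(-20 - 15691\right) = \frac{\left(-53 + 2 \cdot 729 - 108\right)^{2}}{4} - -15711 = \frac{\left(-53 + 1458 - 108\right)^{2}}{4} + 15711 = \frac{1297^{2}}{4} + 15711 = \frac{1}{4} \cdot 1682209 + 15711 = \frac{1682209}{4} + 15711 = \frac{1745053}{4}$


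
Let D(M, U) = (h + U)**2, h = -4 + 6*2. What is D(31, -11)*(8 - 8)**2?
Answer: 0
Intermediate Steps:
h = 8 (h = -4 + 12 = 8)
D(M, U) = (8 + U)**2
D(31, -11)*(8 - 8)**2 = (8 - 11)**2*(8 - 8)**2 = (-3)**2*0**2 = 9*0 = 0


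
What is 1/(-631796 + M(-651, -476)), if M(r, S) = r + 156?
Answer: -1/632291 ≈ -1.5815e-6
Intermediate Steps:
M(r, S) = 156 + r
1/(-631796 + M(-651, -476)) = 1/(-631796 + (156 - 651)) = 1/(-631796 - 495) = 1/(-632291) = -1/632291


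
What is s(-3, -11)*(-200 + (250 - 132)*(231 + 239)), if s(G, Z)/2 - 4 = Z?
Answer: -773640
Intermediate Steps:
s(G, Z) = 8 + 2*Z
s(-3, -11)*(-200 + (250 - 132)*(231 + 239)) = (8 + 2*(-11))*(-200 + (250 - 132)*(231 + 239)) = (8 - 22)*(-200 + 118*470) = -14*(-200 + 55460) = -14*55260 = -773640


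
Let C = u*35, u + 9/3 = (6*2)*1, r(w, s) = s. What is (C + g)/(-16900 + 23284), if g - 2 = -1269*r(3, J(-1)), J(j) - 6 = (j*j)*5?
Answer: -359/168 ≈ -2.1369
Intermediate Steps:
J(j) = 6 + 5*j**2 (J(j) = 6 + (j*j)*5 = 6 + j**2*5 = 6 + 5*j**2)
u = 9 (u = -3 + (6*2)*1 = -3 + 12*1 = -3 + 12 = 9)
g = -13957 (g = 2 - 1269*(6 + 5*(-1)**2) = 2 - 1269*(6 + 5*1) = 2 - 1269*(6 + 5) = 2 - 1269*11 = 2 - 13959 = -13957)
C = 315 (C = 9*35 = 315)
(C + g)/(-16900 + 23284) = (315 - 13957)/(-16900 + 23284) = -13642/6384 = -13642*1/6384 = -359/168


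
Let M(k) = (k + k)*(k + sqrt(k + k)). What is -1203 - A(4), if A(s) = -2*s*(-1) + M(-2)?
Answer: -1219 + 8*I ≈ -1219.0 + 8.0*I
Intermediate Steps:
M(k) = 2*k*(k + sqrt(2)*sqrt(k)) (M(k) = (2*k)*(k + sqrt(2*k)) = (2*k)*(k + sqrt(2)*sqrt(k)) = 2*k*(k + sqrt(2)*sqrt(k)))
A(s) = 8 - 8*I + 2*s (A(s) = -2*s*(-1) + (2*(-2)**2 + 2*sqrt(2)*(-2)**(3/2)) = 2*s + (2*4 + 2*sqrt(2)*(-2*I*sqrt(2))) = 2*s + (8 - 8*I) = 8 - 8*I + 2*s)
-1203 - A(4) = -1203 - (8 - 8*I + 2*4) = -1203 - (8 - 8*I + 8) = -1203 - (16 - 8*I) = -1203 + (-16 + 8*I) = -1219 + 8*I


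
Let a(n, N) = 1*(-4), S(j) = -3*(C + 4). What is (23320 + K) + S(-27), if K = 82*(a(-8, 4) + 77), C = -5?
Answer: 29309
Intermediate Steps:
S(j) = 3 (S(j) = -3*(-5 + 4) = -3*(-1) = 3)
a(n, N) = -4
K = 5986 (K = 82*(-4 + 77) = 82*73 = 5986)
(23320 + K) + S(-27) = (23320 + 5986) + 3 = 29306 + 3 = 29309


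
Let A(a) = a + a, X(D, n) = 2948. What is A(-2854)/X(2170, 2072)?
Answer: -1427/737 ≈ -1.9362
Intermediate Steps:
A(a) = 2*a
A(-2854)/X(2170, 2072) = (2*(-2854))/2948 = -5708*1/2948 = -1427/737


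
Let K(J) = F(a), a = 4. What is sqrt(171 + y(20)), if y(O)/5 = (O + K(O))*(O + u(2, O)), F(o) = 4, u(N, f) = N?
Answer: sqrt(2811) ≈ 53.019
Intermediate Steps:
K(J) = 4
y(O) = 5*(2 + O)*(4 + O) (y(O) = 5*((O + 4)*(O + 2)) = 5*((4 + O)*(2 + O)) = 5*((2 + O)*(4 + O)) = 5*(2 + O)*(4 + O))
sqrt(171 + y(20)) = sqrt(171 + (40 + 5*20**2 + 30*20)) = sqrt(171 + (40 + 5*400 + 600)) = sqrt(171 + (40 + 2000 + 600)) = sqrt(171 + 2640) = sqrt(2811)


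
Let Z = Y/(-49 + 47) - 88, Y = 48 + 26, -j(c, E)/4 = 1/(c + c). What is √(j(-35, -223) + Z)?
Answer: I*√153055/35 ≈ 11.178*I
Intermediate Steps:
j(c, E) = -2/c (j(c, E) = -4/(c + c) = -4*1/(2*c) = -2/c)
Y = 74
Z = -125 (Z = 74/(-49 + 47) - 88 = 74/(-2) - 88 = -½*74 - 88 = -37 - 88 = -125)
√(j(-35, -223) + Z) = √(-2/(-35) - 125) = √(-2*(-1/35) - 125) = √(2/35 - 125) = √(-4373/35) = I*√153055/35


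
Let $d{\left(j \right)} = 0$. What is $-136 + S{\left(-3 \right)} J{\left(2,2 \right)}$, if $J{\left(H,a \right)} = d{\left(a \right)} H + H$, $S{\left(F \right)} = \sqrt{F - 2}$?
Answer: $-136 + 2 i \sqrt{5} \approx -136.0 + 4.4721 i$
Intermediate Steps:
$S{\left(F \right)} = \sqrt{-2 + F}$
$J{\left(H,a \right)} = H$ ($J{\left(H,a \right)} = 0 H + H = 0 + H = H$)
$-136 + S{\left(-3 \right)} J{\left(2,2 \right)} = -136 + \sqrt{-2 - 3} \cdot 2 = -136 + \sqrt{-5} \cdot 2 = -136 + i \sqrt{5} \cdot 2 = -136 + 2 i \sqrt{5}$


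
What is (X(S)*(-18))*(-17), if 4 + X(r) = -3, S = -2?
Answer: -2142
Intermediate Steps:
X(r) = -7 (X(r) = -4 - 3 = -7)
(X(S)*(-18))*(-17) = -7*(-18)*(-17) = 126*(-17) = -2142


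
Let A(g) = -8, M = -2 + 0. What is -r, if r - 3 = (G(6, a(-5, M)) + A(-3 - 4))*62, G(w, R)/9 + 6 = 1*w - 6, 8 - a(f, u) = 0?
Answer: 3841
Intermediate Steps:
M = -2
a(f, u) = 8 (a(f, u) = 8 - 1*0 = 8 + 0 = 8)
G(w, R) = -108 + 9*w (G(w, R) = -54 + 9*(1*w - 6) = -54 + 9*(w - 6) = -54 + 9*(-6 + w) = -54 + (-54 + 9*w) = -108 + 9*w)
r = -3841 (r = 3 + ((-108 + 9*6) - 8)*62 = 3 + ((-108 + 54) - 8)*62 = 3 + (-54 - 8)*62 = 3 - 62*62 = 3 - 3844 = -3841)
-r = -1*(-3841) = 3841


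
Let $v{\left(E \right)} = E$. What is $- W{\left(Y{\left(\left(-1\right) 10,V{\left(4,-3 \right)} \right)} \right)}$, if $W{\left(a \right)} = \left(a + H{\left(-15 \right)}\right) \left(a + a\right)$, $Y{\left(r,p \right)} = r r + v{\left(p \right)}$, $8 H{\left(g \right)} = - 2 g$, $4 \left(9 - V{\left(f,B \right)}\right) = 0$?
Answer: $- \frac{49159}{2} \approx -24580.0$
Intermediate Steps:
$V{\left(f,B \right)} = 9$ ($V{\left(f,B \right)} = 9 - 0 = 9 + 0 = 9$)
$H{\left(g \right)} = - \frac{g}{4}$ ($H{\left(g \right)} = \frac{\left(-2\right) g}{8} = - \frac{g}{4}$)
$Y{\left(r,p \right)} = p + r^{2}$ ($Y{\left(r,p \right)} = r r + p = r^{2} + p = p + r^{2}$)
$W{\left(a \right)} = 2 a \left(\frac{15}{4} + a\right)$ ($W{\left(a \right)} = \left(a - - \frac{15}{4}\right) \left(a + a\right) = \left(a + \frac{15}{4}\right) 2 a = \left(\frac{15}{4} + a\right) 2 a = 2 a \left(\frac{15}{4} + a\right)$)
$- W{\left(Y{\left(\left(-1\right) 10,V{\left(4,-3 \right)} \right)} \right)} = - \frac{\left(9 + \left(\left(-1\right) 10\right)^{2}\right) \left(15 + 4 \left(9 + \left(\left(-1\right) 10\right)^{2}\right)\right)}{2} = - \frac{\left(9 + \left(-10\right)^{2}\right) \left(15 + 4 \left(9 + \left(-10\right)^{2}\right)\right)}{2} = - \frac{\left(9 + 100\right) \left(15 + 4 \left(9 + 100\right)\right)}{2} = - \frac{109 \left(15 + 4 \cdot 109\right)}{2} = - \frac{109 \left(15 + 436\right)}{2} = - \frac{109 \cdot 451}{2} = \left(-1\right) \frac{49159}{2} = - \frac{49159}{2}$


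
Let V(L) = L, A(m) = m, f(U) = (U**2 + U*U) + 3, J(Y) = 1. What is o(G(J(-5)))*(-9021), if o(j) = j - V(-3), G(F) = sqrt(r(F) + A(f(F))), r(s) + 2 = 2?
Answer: -27063 - 9021*sqrt(5) ≈ -47235.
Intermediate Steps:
f(U) = 3 + 2*U**2 (f(U) = (U**2 + U**2) + 3 = 2*U**2 + 3 = 3 + 2*U**2)
r(s) = 0 (r(s) = -2 + 2 = 0)
G(F) = sqrt(3 + 2*F**2) (G(F) = sqrt(0 + (3 + 2*F**2)) = sqrt(3 + 2*F**2))
o(j) = 3 + j (o(j) = j - 1*(-3) = j + 3 = 3 + j)
o(G(J(-5)))*(-9021) = (3 + sqrt(3 + 2*1**2))*(-9021) = (3 + sqrt(3 + 2*1))*(-9021) = (3 + sqrt(3 + 2))*(-9021) = (3 + sqrt(5))*(-9021) = -27063 - 9021*sqrt(5)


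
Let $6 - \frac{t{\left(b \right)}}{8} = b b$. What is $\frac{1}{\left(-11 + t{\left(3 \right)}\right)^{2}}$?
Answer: $\frac{1}{1225} \approx 0.00081633$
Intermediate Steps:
$t{\left(b \right)} = 48 - 8 b^{2}$ ($t{\left(b \right)} = 48 - 8 b b = 48 - 8 b^{2}$)
$\frac{1}{\left(-11 + t{\left(3 \right)}\right)^{2}} = \frac{1}{\left(-11 + \left(48 - 8 \cdot 3^{2}\right)\right)^{2}} = \frac{1}{\left(-11 + \left(48 - 72\right)\right)^{2}} = \frac{1}{\left(-11 - 24\right)^{2}} = \frac{1}{\left(-35\right)^{2}} = \frac{1}{1225}$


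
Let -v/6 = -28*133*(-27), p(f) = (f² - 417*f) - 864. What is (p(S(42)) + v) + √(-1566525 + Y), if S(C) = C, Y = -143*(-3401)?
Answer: -619902 + I*√1080182 ≈ -6.199e+5 + 1039.3*I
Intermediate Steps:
Y = 486343
p(f) = -864 + f² - 417*f
v = -603288 (v = -6*(-28*133)*(-27) = -(-22344)*(-27) = -6*100548 = -603288)
(p(S(42)) + v) + √(-1566525 + Y) = ((-864 + 42² - 417*42) - 603288) + √(-1566525 + 486343) = ((-864 + 1764 - 17514) - 603288) + √(-1080182) = (-16614 - 603288) + I*√1080182 = -619902 + I*√1080182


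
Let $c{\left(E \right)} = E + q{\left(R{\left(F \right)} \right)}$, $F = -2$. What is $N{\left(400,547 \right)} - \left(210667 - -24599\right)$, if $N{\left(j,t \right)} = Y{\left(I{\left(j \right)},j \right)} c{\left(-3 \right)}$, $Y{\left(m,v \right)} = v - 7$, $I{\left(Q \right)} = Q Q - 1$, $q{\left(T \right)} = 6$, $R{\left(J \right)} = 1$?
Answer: $-234087$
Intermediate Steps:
$I{\left(Q \right)} = -1 + Q^{2}$ ($I{\left(Q \right)} = Q^{2} - 1 = -1 + Q^{2}$)
$c{\left(E \right)} = 6 + E$ ($c{\left(E \right)} = E + 6 = 6 + E$)
$Y{\left(m,v \right)} = -7 + v$
$N{\left(j,t \right)} = -21 + 3 j$ ($N{\left(j,t \right)} = \left(-7 + j\right) \left(6 - 3\right) = \left(-7 + j\right) 3 = -21 + 3 j$)
$N{\left(400,547 \right)} - \left(210667 - -24599\right) = \left(-21 + 3 \cdot 400\right) - \left(210667 - -24599\right) = \left(-21 + 1200\right) - \left(210667 + 24599\right) = 1179 - 235266 = -234087$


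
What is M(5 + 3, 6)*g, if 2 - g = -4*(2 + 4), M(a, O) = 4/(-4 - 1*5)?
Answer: -104/9 ≈ -11.556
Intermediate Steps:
M(a, O) = -4/9 (M(a, O) = 4/(-4 - 5) = 4/(-9) = 4*(-1/9) = -4/9)
g = 26 (g = 2 - (-4)*(2 + 4) = 2 - (-4)*6 = 2 - 1*(-24) = 2 + 24 = 26)
M(5 + 3, 6)*g = -4/9*26 = -104/9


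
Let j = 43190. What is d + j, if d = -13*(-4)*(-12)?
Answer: 42566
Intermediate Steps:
d = -624 (d = 52*(-12) = -624)
d + j = -624 + 43190 = 42566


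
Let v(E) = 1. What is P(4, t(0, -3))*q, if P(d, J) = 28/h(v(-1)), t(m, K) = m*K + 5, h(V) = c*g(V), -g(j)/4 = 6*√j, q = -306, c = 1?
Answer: 357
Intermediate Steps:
g(j) = -24*√j
h(V) = -24*√V (h(V) = 1*(-24*√V) = -24*√V)
t(m, K) = 5 + K*m (t(m, K) = K*m + 5 = 5 + K*m)
P(d, J) = -7/6 (P(d, J) = 28/((-24*√1)) = 28/((-24*1)) = 28/(-24) = 28*(-1/24) = -7/6)
P(4, t(0, -3))*q = -7/6*(-306) = 357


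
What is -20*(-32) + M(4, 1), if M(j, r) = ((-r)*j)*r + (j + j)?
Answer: 644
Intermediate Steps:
M(j, r) = 2*j - j*r² (M(j, r) = (-j*r)*r + 2*j = -j*r² + 2*j = 2*j - j*r²)
-20*(-32) + M(4, 1) = -20*(-32) + 4*(2 - 1*1²) = 640 + 4*(2 - 1*1) = 640 + 4*(2 - 1) = 640 + 4*1 = 640 + 4 = 644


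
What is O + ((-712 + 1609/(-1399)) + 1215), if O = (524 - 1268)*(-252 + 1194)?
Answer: -979784264/1399 ≈ -7.0035e+5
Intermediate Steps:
O = -700848 (O = -744*942 = -700848)
O + ((-712 + 1609/(-1399)) + 1215) = -700848 + ((-712 + 1609/(-1399)) + 1215) = -700848 + ((-712 + 1609*(-1/1399)) + 1215) = -700848 + ((-712 - 1609/1399) + 1215) = -700848 + (-997697/1399 + 1215) = -700848 + 702088/1399 = -979784264/1399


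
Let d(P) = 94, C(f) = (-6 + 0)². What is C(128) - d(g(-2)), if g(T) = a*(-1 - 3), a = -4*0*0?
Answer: -58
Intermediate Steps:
a = 0 (a = 0*0 = 0)
g(T) = 0 (g(T) = 0*(-1 - 3) = 0*(-4) = 0)
C(f) = 36 (C(f) = (-6)² = 36)
C(128) - d(g(-2)) = 36 - 1*94 = 36 - 94 = -58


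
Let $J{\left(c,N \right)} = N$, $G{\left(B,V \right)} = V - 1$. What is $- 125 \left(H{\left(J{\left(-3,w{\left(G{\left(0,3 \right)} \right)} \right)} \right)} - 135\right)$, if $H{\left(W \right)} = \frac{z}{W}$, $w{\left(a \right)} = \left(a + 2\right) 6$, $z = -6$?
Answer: $\frac{67625}{4} \approx 16906.0$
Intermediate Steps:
$G{\left(B,V \right)} = -1 + V$
$w{\left(a \right)} = 12 + 6 a$ ($w{\left(a \right)} = \left(2 + a\right) 6 = 12 + 6 a$)
$H{\left(W \right)} = - \frac{6}{W}$
$- 125 \left(H{\left(J{\left(-3,w{\left(G{\left(0,3 \right)} \right)} \right)} \right)} - 135\right) = - 125 \left(- \frac{6}{12 + 6 \left(-1 + 3\right)} - 135\right) = - 125 \left(- \frac{6}{12 + 6 \cdot 2} - 135\right) = - 125 \left(- \frac{6}{12 + 12} - 135\right) = - 125 \left(- \frac{6}{24} - 135\right) = - 125 \left(\left(-6\right) \frac{1}{24} - 135\right) = - 125 \left(- \frac{1}{4} - 135\right) = \left(-125\right) \left(- \frac{541}{4}\right) = \frac{67625}{4}$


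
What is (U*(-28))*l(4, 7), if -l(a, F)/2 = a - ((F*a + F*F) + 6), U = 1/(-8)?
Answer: 553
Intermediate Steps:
U = -1/8 ≈ -0.12500
l(a, F) = 12 - 2*a + 2*F**2 + 2*F*a (l(a, F) = -2*(a - ((F*a + F*F) + 6)) = -2*(a - ((F*a + F**2) + 6)) = -2*(a - ((F**2 + F*a) + 6)) = -2*(a - (6 + F**2 + F*a)) = -2*(a + (-6 - F**2 - F*a)) = -2*(-6 + a - F**2 - F*a) = 12 - 2*a + 2*F**2 + 2*F*a)
(U*(-28))*l(4, 7) = (-1/8*(-28))*(12 - 2*4 + 2*7**2 + 2*7*4) = 7*(12 - 8 + 2*49 + 56)/2 = 7*(12 - 8 + 98 + 56)/2 = (7/2)*158 = 553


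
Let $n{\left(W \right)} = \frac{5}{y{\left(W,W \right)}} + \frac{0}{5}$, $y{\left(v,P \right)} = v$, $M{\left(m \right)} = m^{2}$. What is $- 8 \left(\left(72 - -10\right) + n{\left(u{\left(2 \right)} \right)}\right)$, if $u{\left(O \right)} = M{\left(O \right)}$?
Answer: $-666$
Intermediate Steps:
$u{\left(O \right)} = O^{2}$
$n{\left(W \right)} = \frac{5}{W}$ ($n{\left(W \right)} = \frac{5}{W} + \frac{0}{5} = \frac{5}{W} + 0 \cdot \frac{1}{5} = \frac{5}{W} + 0 = \frac{5}{W}$)
$- 8 \left(\left(72 - -10\right) + n{\left(u{\left(2 \right)} \right)}\right) = - 8 \left(\left(72 - -10\right) + \frac{5}{2^{2}}\right) = - 8 \left(\left(72 + 10\right) + \frac{5}{4}\right) = - 8 \left(82 + 5 \cdot \frac{1}{4}\right) = - 8 \left(82 + \frac{5}{4}\right) = \left(-8\right) \frac{333}{4} = -666$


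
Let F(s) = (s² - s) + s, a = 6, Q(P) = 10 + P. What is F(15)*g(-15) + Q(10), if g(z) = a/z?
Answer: -70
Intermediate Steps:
F(s) = s²
g(z) = 6/z
F(15)*g(-15) + Q(10) = 15²*(6/(-15)) + (10 + 10) = 225*(6*(-1/15)) + 20 = 225*(-⅖) + 20 = -90 + 20 = -70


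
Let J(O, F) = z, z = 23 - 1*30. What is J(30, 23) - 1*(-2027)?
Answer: 2020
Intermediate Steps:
z = -7 (z = 23 - 30 = -7)
J(O, F) = -7
J(30, 23) - 1*(-2027) = -7 - 1*(-2027) = -7 + 2027 = 2020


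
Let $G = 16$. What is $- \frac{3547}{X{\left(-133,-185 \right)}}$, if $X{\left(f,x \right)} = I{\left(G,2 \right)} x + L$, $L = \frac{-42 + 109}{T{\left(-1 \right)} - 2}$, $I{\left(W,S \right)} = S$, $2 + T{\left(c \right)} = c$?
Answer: $\frac{17735}{1917} \approx 9.2514$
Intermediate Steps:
$T{\left(c \right)} = -2 + c$
$L = - \frac{67}{5}$ ($L = \frac{-42 + 109}{\left(-2 - 1\right) - 2} = \frac{67}{-3 - 2} = \frac{67}{-5} = 67 \left(- \frac{1}{5}\right) = - \frac{67}{5} \approx -13.4$)
$X{\left(f,x \right)} = - \frac{67}{5} + 2 x$ ($X{\left(f,x \right)} = 2 x - \frac{67}{5} = - \frac{67}{5} + 2 x$)
$- \frac{3547}{X{\left(-133,-185 \right)}} = - \frac{3547}{- \frac{67}{5} + 2 \left(-185\right)} = - \frac{3547}{- \frac{67}{5} - 370} = - \frac{3547}{- \frac{1917}{5}} = \left(-3547\right) \left(- \frac{5}{1917}\right) = \frac{17735}{1917}$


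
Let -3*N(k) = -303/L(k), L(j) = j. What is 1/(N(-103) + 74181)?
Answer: 103/7640542 ≈ 1.3481e-5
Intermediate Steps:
N(k) = 101/k (N(k) = -(-101)/k = 101/k)
1/(N(-103) + 74181) = 1/(101/(-103) + 74181) = 1/(101*(-1/103) + 74181) = 1/(-101/103 + 74181) = 1/(7640542/103) = 103/7640542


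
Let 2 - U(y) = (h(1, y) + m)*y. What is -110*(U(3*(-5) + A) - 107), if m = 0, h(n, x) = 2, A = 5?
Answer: 9350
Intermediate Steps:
U(y) = 2 - 2*y (U(y) = 2 - (2 + 0)*y = 2 - 2*y)
-110*(U(3*(-5) + A) - 107) = -110*((2 - 2*(3*(-5) + 5)) - 107) = -110*((2 - 2*(-15 + 5)) - 107) = -110*((2 - 2*(-10)) - 107) = -110*((2 + 20) - 107) = -110*(22 - 107) = -110*(-85) = 9350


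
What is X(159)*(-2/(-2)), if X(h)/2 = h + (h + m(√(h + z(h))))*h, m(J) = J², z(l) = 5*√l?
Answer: 101442 + 1590*√159 ≈ 1.2149e+5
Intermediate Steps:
X(h) = 2*h + 2*h*(2*h + 5*√h) (X(h) = 2*(h + (h + (√(h + 5*√h))²)*h) = 2*(h + (h + (h + 5*√h))*h) = 2*(h + (2*h + 5*√h)*h) = 2*(h + h*(2*h + 5*√h)) = 2*h + 2*h*(2*h + 5*√h))
X(159)*(-2/(-2)) = (2*159*(1 + 2*159 + 5*√159))*(-2/(-2)) = (2*159*(1 + 318 + 5*√159))*(-2*(-½)) = (2*159*(319 + 5*√159))*1 = (101442 + 1590*√159)*1 = 101442 + 1590*√159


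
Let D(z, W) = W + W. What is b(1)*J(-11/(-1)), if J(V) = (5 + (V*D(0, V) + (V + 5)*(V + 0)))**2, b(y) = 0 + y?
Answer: 178929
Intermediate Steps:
D(z, W) = 2*W
b(y) = y
J(V) = (5 + 2*V**2 + V*(5 + V))**2 (J(V) = (5 + (V*(2*V) + (V + 5)*(V + 0)))**2 = (5 + (2*V**2 + (5 + V)*V))**2 = (5 + (2*V**2 + V*(5 + V)))**2 = (5 + 2*V**2 + V*(5 + V))**2)
b(1)*J(-11/(-1)) = 1*(5 + 3*(-11/(-1))**2 + 5*(-11/(-1)))**2 = 1*(5 + 3*(-11*(-1))**2 + 5*(-11*(-1)))**2 = 1*(5 + 3*11**2 + 5*11)**2 = 1*(5 + 3*121 + 55)**2 = 1*(5 + 363 + 55)**2 = 1*423**2 = 1*178929 = 178929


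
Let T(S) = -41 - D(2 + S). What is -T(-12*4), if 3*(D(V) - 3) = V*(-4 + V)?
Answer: 2432/3 ≈ 810.67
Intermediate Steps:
D(V) = 3 + V*(-4 + V)/3 (D(V) = 3 + (V*(-4 + V))/3 = 3 + V*(-4 + V)/3)
T(S) = -124/3 - (2 + S)²/3 + 4*S/3 (T(S) = -41 - (3 - 4*(2 + S)/3 + (2 + S)²/3) = -41 - (3 + (-8/3 - 4*S/3) + (2 + S)²/3) = -41 - (⅓ - 4*S/3 + (2 + S)²/3) = -41 + (-⅓ - (2 + S)²/3 + 4*S/3) = -124/3 - (2 + S)²/3 + 4*S/3)
-T(-12*4) = -(-128/3 - (-12*4)²/3) = -(-128/3 - ⅓*(-48)²) = -(-128/3 - ⅓*2304) = -(-128/3 - 768) = -1*(-2432/3) = 2432/3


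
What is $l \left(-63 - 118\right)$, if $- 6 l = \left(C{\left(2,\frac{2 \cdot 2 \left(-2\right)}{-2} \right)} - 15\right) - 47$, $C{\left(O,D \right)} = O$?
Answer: $-1810$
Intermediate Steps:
$l = 10$ ($l = - \frac{\left(2 - 15\right) - 47}{6} = - \frac{-13 - 47}{6} = \left(- \frac{1}{6}\right) \left(-60\right) = 10$)
$l \left(-63 - 118\right) = 10 \left(-63 - 118\right) = 10 \left(-181\right) = -1810$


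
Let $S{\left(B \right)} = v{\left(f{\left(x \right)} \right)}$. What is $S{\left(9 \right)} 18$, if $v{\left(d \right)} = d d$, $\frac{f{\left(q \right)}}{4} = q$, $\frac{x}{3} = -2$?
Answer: $10368$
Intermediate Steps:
$x = -6$ ($x = 3 \left(-2\right) = -6$)
$f{\left(q \right)} = 4 q$
$v{\left(d \right)} = d^{2}$
$S{\left(B \right)} = 576$ ($S{\left(B \right)} = \left(4 \left(-6\right)\right)^{2} = \left(-24\right)^{2} = 576$)
$S{\left(9 \right)} 18 = 576 \cdot 18 = 10368$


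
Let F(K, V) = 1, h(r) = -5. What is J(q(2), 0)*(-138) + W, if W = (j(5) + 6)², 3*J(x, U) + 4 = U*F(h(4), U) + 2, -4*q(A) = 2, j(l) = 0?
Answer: 128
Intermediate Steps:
q(A) = -½ (q(A) = -¼*2 = -½)
J(x, U) = -⅔ + U/3 (J(x, U) = -4/3 + (U*1 + 2)/3 = -4/3 + (U + 2)/3 = -4/3 + (2 + U)/3 = -4/3 + (⅔ + U/3) = -⅔ + U/3)
W = 36 (W = (0 + 6)² = 6² = 36)
J(q(2), 0)*(-138) + W = (-⅔ + (⅓)*0)*(-138) + 36 = (-⅔ + 0)*(-138) + 36 = -⅔*(-138) + 36 = 92 + 36 = 128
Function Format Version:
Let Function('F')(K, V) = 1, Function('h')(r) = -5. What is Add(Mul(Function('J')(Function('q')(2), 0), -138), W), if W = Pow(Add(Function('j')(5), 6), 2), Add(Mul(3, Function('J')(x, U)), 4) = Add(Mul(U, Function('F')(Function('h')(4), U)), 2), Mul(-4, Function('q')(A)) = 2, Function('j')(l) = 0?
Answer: 128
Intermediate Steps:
Function('q')(A) = Rational(-1, 2) (Function('q')(A) = Mul(Rational(-1, 4), 2) = Rational(-1, 2))
Function('J')(x, U) = Add(Rational(-2, 3), Mul(Rational(1, 3), U)) (Function('J')(x, U) = Add(Rational(-4, 3), Mul(Rational(1, 3), Add(Mul(U, 1), 2))) = Add(Rational(-4, 3), Mul(Rational(1, 3), Add(U, 2))) = Add(Rational(-4, 3), Mul(Rational(1, 3), Add(2, U))) = Add(Rational(-4, 3), Add(Rational(2, 3), Mul(Rational(1, 3), U))) = Add(Rational(-2, 3), Mul(Rational(1, 3), U)))
W = 36 (W = Pow(Add(0, 6), 2) = Pow(6, 2) = 36)
Add(Mul(Function('J')(Function('q')(2), 0), -138), W) = Add(Mul(Add(Rational(-2, 3), Mul(Rational(1, 3), 0)), -138), 36) = Add(Mul(Add(Rational(-2, 3), 0), -138), 36) = Add(Mul(Rational(-2, 3), -138), 36) = Add(92, 36) = 128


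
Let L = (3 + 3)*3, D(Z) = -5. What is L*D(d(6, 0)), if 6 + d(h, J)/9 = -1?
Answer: -90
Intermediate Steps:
d(h, J) = -63 (d(h, J) = -54 + 9*(-1) = -54 - 9 = -63)
L = 18 (L = 6*3 = 18)
L*D(d(6, 0)) = 18*(-5) = -90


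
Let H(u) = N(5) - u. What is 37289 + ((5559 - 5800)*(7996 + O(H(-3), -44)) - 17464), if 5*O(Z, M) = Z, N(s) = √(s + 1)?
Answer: -9536778/5 - 241*√6/5 ≈ -1.9075e+6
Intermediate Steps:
N(s) = √(1 + s)
H(u) = √6 - u (H(u) = √(1 + 5) - u = √6 - u)
O(Z, M) = Z/5
37289 + ((5559 - 5800)*(7996 + O(H(-3), -44)) - 17464) = 37289 + ((5559 - 5800)*(7996 + (√6 - 1*(-3))/5) - 17464) = 37289 + (-241*(7996 + (√6 + 3)/5) - 17464) = 37289 + (-241*(7996 + (3 + √6)/5) - 17464) = 37289 + (-241*(7996 + (⅗ + √6/5)) - 17464) = 37289 + (-241*(39983/5 + √6/5) - 17464) = 37289 + ((-9635903/5 - 241*√6/5) - 17464) = 37289 + (-9723223/5 - 241*√6/5) = -9536778/5 - 241*√6/5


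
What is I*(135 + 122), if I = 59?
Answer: 15163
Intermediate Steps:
I*(135 + 122) = 59*(135 + 122) = 59*257 = 15163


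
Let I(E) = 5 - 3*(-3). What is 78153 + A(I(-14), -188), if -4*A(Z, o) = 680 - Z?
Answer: 155973/2 ≈ 77987.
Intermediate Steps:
I(E) = 14 (I(E) = 5 + 9 = 14)
A(Z, o) = -170 + Z/4 (A(Z, o) = -(680 - Z)/4 = -170 + Z/4)
78153 + A(I(-14), -188) = 78153 + (-170 + (1/4)*14) = 78153 + (-170 + 7/2) = 78153 - 333/2 = 155973/2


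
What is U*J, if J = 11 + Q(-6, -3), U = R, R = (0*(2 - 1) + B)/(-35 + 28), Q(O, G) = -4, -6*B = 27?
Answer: 9/2 ≈ 4.5000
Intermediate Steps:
B = -9/2 (B = -1/6*27 = -9/2 ≈ -4.5000)
R = 9/14 (R = (0*(2 - 1) - 9/2)/(-35 + 28) = (0*1 - 9/2)/(-7) = (0 - 9/2)*(-1/7) = -9/2*(-1/7) = 9/14 ≈ 0.64286)
U = 9/14 ≈ 0.64286
J = 7 (J = 11 - 4 = 7)
U*J = (9/14)*7 = 9/2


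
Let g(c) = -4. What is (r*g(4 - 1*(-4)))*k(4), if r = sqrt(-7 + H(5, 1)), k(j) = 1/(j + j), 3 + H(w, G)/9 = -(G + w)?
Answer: -I*sqrt(22) ≈ -4.6904*I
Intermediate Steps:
H(w, G) = -27 - 9*G - 9*w (H(w, G) = -27 + 9*(-(G + w)) = -27 + 9*(-G - w) = -27 + (-9*G - 9*w) = -27 - 9*G - 9*w)
k(j) = 1/(2*j)
r = 2*I*sqrt(22) (r = sqrt(-7 + (-27 - 9*1 - 9*5)) = sqrt(-7 + (-27 - 9 - 45)) = sqrt(-7 - 81) = sqrt(-88) = 2*I*sqrt(22) ≈ 9.3808*I)
(r*g(4 - 1*(-4)))*k(4) = ((2*I*sqrt(22))*(-4))*((1/2)/4) = (-8*I*sqrt(22))*((1/2)*(1/4)) = -8*I*sqrt(22)*(1/8) = -I*sqrt(22)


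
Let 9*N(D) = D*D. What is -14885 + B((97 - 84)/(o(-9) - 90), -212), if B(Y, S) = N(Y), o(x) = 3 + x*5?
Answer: -2334205991/156816 ≈ -14885.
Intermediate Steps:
N(D) = D²/9 (N(D) = (D*D)/9 = D²/9)
o(x) = 3 + 5*x
B(Y, S) = Y²/9
-14885 + B((97 - 84)/(o(-9) - 90), -212) = -14885 + ((97 - 84)/((3 + 5*(-9)) - 90))²/9 = -14885 + (13/((3 - 45) - 90))²/9 = -14885 + (13/(-42 - 90))²/9 = -14885 + (13/(-132))²/9 = -14885 + (13*(-1/132))²/9 = -14885 + (-13/132)²/9 = -14885 + (⅑)*(169/17424) = -14885 + 169/156816 = -2334205991/156816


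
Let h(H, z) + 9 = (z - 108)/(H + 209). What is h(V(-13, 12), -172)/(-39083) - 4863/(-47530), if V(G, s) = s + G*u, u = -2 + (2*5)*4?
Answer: 7427146361/72446984610 ≈ 0.10252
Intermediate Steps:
u = 38 (u = -2 + 10*4 = -2 + 40 = 38)
V(G, s) = s + 38*G (V(G, s) = s + G*38 = s + 38*G)
h(H, z) = -9 + (-108 + z)/(209 + H) (h(H, z) = -9 + (z - 108)/(H + 209) = -9 + (-108 + z)/(209 + H))
h(V(-13, 12), -172)/(-39083) - 4863/(-47530) = ((-1989 - 172 - 9*(12 + 38*(-13)))/(209 + (12 + 38*(-13))))/(-39083) - 4863/(-47530) = ((-1989 - 172 - 9*(12 - 494))/(209 + (12 - 494)))*(-1/39083) - 4863*(-1/47530) = ((-1989 - 172 - 9*(-482))/(209 - 482))*(-1/39083) + 4863/47530 = ((-1989 - 172 + 4338)/(-273))*(-1/39083) + 4863/47530 = -1/273*2177*(-1/39083) + 4863/47530 = -311/39*(-1/39083) + 4863/47530 = 311/1524237 + 4863/47530 = 7427146361/72446984610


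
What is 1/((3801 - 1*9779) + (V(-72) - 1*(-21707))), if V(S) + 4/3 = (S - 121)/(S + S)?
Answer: 144/2264977 ≈ 6.3577e-5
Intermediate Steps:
V(S) = -4/3 + (-121 + S)/(2*S) (V(S) = -4/3 + (S - 121)/(S + S) = -4/3 + (-121 + S)/((2*S)) = -4/3 + (-121 + S)*(1/(2*S)) = -4/3 + (-121 + S)/(2*S))
1/((3801 - 1*9779) + (V(-72) - 1*(-21707))) = 1/((3801 - 1*9779) + ((1/6)*(-363 - 5*(-72))/(-72) - 1*(-21707))) = 1/((3801 - 9779) + ((1/6)*(-1/72)*(-363 + 360) + 21707)) = 1/(-5978 + ((1/6)*(-1/72)*(-3) + 21707)) = 1/(-5978 + (1/144 + 21707)) = 1/(-5978 + 3125809/144) = 1/(2264977/144) = 144/2264977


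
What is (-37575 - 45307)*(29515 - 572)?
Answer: -2398853726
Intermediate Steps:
(-37575 - 45307)*(29515 - 572) = -82882*28943 = -2398853726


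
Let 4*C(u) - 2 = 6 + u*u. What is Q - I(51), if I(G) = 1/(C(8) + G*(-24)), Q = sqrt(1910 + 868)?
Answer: 1/1206 + sqrt(2778) ≈ 52.708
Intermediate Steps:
C(u) = 2 + u**2/4 (C(u) = 1/2 + (6 + u*u)/4 = 1/2 + (6 + u**2)/4 = 1/2 + (3/2 + u**2/4) = 2 + u**2/4)
Q = sqrt(2778) ≈ 52.707
I(G) = 1/(18 - 24*G) (I(G) = 1/((2 + (1/4)*8**2) + G*(-24)) = 1/((2 + (1/4)*64) - 24*G) = 1/((2 + 16) - 24*G) = 1/(18 - 24*G))
Q - I(51) = sqrt(2778) - 1/(6*(3 - 4*51)) = sqrt(2778) - 1/(6*(3 - 204)) = sqrt(2778) - 1/(6*(-201)) = sqrt(2778) - (-1)/(6*201) = sqrt(2778) - 1*(-1/1206) = sqrt(2778) + 1/1206 = 1/1206 + sqrt(2778)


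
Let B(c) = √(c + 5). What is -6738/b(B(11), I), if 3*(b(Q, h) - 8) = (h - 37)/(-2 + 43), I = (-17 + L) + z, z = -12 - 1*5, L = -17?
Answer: -414387/448 ≈ -924.97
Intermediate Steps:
B(c) = √(5 + c)
z = -17 (z = -12 - 5 = -17)
I = -51 (I = (-17 - 17) - 17 = -34 - 17 = -51)
b(Q, h) = 947/123 + h/123 (b(Q, h) = 8 + ((h - 37)/(-2 + 43))/3 = 8 + ((-37 + h)/41)/3 = 8 + ((-37 + h)*(1/41))/3 = 8 + (-37/41 + h/41)/3 = 8 + (-37/123 + h/123) = 947/123 + h/123)
-6738/b(B(11), I) = -6738/(947/123 + (1/123)*(-51)) = -6738/(947/123 - 17/41) = -6738/896/123 = -6738*123/896 = -414387/448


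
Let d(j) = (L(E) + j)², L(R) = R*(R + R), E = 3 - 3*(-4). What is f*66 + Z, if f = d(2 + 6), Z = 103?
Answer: 13844527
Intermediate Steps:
E = 15 (E = 3 + 12 = 15)
L(R) = 2*R² (L(R) = R*(2*R) = 2*R²)
d(j) = (450 + j)² (d(j) = (2*15² + j)² = (2*225 + j)² = (450 + j)²)
f = 209764 (f = (450 + (2 + 6))² = (450 + 8)² = 458² = 209764)
f*66 + Z = 209764*66 + 103 = 13844424 + 103 = 13844527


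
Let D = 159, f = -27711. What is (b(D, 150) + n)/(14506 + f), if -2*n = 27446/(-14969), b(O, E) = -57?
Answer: 167902/39533129 ≈ 0.0042471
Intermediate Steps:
n = 13723/14969 (n = -13723/(-14969) = -13723*(-1)/14969 = -½*(-27446/14969) = 13723/14969 ≈ 0.91676)
(b(D, 150) + n)/(14506 + f) = (-57 + 13723/14969)/(14506 - 27711) = -839510/14969/(-13205) = -839510/14969*(-1/13205) = 167902/39533129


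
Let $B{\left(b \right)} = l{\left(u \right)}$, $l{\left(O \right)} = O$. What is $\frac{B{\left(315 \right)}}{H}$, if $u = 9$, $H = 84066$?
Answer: $\frac{3}{28022} \approx 0.00010706$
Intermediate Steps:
$B{\left(b \right)} = 9$
$\frac{B{\left(315 \right)}}{H} = \frac{9}{84066} = 9 \cdot \frac{1}{84066} = \frac{3}{28022}$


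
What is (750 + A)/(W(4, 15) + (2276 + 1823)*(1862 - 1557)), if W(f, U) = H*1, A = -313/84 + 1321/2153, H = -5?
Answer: 27015215/45219872376 ≈ 0.00059742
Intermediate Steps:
A = -562925/180852 (A = -313*1/84 + 1321*(1/2153) = -313/84 + 1321/2153 = -562925/180852 ≈ -3.1126)
W(f, U) = -5 (W(f, U) = -5*1 = -5)
(750 + A)/(W(4, 15) + (2276 + 1823)*(1862 - 1557)) = (750 - 562925/180852)/(-5 + (2276 + 1823)*(1862 - 1557)) = 135076075/(180852*(-5 + 4099*305)) = 135076075/(180852*(-5 + 1250195)) = (135076075/180852)/1250190 = (135076075/180852)*(1/1250190) = 27015215/45219872376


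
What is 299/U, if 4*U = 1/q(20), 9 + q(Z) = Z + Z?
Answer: 37076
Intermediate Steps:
q(Z) = -9 + 2*Z (q(Z) = -9 + (Z + Z) = -9 + 2*Z)
U = 1/124 (U = 1/(4*(-9 + 2*20)) = 1/(4*(-9 + 40)) = (¼)/31 = (¼)*(1/31) = 1/124 ≈ 0.0080645)
299/U = 299/(1/124) = 299*124 = 37076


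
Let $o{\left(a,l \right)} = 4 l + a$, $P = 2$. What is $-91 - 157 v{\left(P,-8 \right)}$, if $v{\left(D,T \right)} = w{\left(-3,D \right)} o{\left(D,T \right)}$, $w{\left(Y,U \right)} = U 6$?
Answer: $56429$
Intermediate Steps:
$o{\left(a,l \right)} = a + 4 l$
$w{\left(Y,U \right)} = 6 U$
$v{\left(D,T \right)} = 6 D \left(D + 4 T\right)$
$-91 - 157 v{\left(P,-8 \right)} = -91 - 157 \cdot 6 \cdot 2 \left(2 + 4 \left(-8\right)\right) = -91 - 157 \cdot 6 \cdot 2 \left(2 - 32\right) = -91 - 157 \cdot 6 \cdot 2 \left(-30\right) = -91 - -56520 = -91 + 56520 = 56429$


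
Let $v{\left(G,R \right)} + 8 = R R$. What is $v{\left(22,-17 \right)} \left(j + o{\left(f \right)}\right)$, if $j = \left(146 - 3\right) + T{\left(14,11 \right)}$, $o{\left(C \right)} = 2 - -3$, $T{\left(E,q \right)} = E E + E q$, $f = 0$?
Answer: $139938$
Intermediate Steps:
$T{\left(E,q \right)} = E^{2} + E q$
$o{\left(C \right)} = 5$ ($o{\left(C \right)} = 2 + 3 = 5$)
$v{\left(G,R \right)} = -8 + R^{2}$ ($v{\left(G,R \right)} = -8 + R R = -8 + R^{2}$)
$j = 493$ ($j = \left(146 - 3\right) + 14 \left(14 + 11\right) = 143 + 14 \cdot 25 = 143 + 350 = 493$)
$v{\left(22,-17 \right)} \left(j + o{\left(f \right)}\right) = \left(-8 + \left(-17\right)^{2}\right) \left(493 + 5\right) = \left(-8 + 289\right) 498 = 281 \cdot 498 = 139938$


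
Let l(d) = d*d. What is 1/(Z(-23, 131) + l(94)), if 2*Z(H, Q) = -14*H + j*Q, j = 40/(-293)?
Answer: 293/2633501 ≈ 0.00011126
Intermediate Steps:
j = -40/293 (j = 40*(-1/293) = -40/293 ≈ -0.13652)
l(d) = d²
Z(H, Q) = -7*H - 20*Q/293 (Z(H, Q) = (-14*H - 40*Q/293)/2 = -7*H - 20*Q/293)
1/(Z(-23, 131) + l(94)) = 1/((-7*(-23) - 20/293*131) + 94²) = 1/((161 - 2620/293) + 8836) = 1/(44553/293 + 8836) = 1/(2633501/293) = 293/2633501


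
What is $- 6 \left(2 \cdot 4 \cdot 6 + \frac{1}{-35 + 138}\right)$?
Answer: $- \frac{29670}{103} \approx -288.06$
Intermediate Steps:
$- 6 \left(2 \cdot 4 \cdot 6 + \frac{1}{-35 + 138}\right) = - 6 \left(8 \cdot 6 + \frac{1}{103}\right) = - 6 \left(48 + \frac{1}{103}\right) = \left(-6\right) \frac{4945}{103} = - \frac{29670}{103}$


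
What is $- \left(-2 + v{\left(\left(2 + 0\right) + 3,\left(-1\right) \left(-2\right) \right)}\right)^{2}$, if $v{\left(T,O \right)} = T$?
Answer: $-9$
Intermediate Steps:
$- \left(-2 + v{\left(\left(2 + 0\right) + 3,\left(-1\right) \left(-2\right) \right)}\right)^{2} = - \left(-2 + \left(\left(2 + 0\right) + 3\right)\right)^{2} = - \left(-2 + \left(2 + 3\right)\right)^{2} = - \left(-2 + 5\right)^{2} = - 3^{2} = \left(-1\right) 9 = -9$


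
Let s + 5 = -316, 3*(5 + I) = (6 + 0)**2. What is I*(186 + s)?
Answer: -945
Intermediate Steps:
I = 7 (I = -5 + (6 + 0)**2/3 = -5 + (1/3)*6**2 = -5 + (1/3)*36 = -5 + 12 = 7)
s = -321 (s = -5 - 316 = -321)
I*(186 + s) = 7*(186 - 321) = 7*(-135) = -945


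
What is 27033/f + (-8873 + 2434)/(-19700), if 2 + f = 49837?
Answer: 170687533/196349900 ≈ 0.86930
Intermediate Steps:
f = 49835 (f = -2 + 49837 = 49835)
27033/f + (-8873 + 2434)/(-19700) = 27033/49835 + (-8873 + 2434)/(-19700) = 27033*(1/49835) - 6439*(-1/19700) = 27033/49835 + 6439/19700 = 170687533/196349900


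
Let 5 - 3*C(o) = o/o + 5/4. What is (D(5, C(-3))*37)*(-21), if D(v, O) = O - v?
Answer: 12691/4 ≈ 3172.8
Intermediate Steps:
C(o) = 11/12 (C(o) = 5/3 - (o/o + 5/4)/3 = 5/3 - (1 + 5*(1/4))/3 = 5/3 - (1 + 5/4)/3 = 5/3 - 1/3*9/4 = 5/3 - 3/4 = 11/12)
(D(5, C(-3))*37)*(-21) = ((11/12 - 1*5)*37)*(-21) = ((11/12 - 5)*37)*(-21) = -49/12*37*(-21) = -1813/12*(-21) = 12691/4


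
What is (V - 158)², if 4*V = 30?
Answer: 90601/4 ≈ 22650.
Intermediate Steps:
V = 15/2 (V = (¼)*30 = 15/2 ≈ 7.5000)
(V - 158)² = (15/2 - 158)² = (-301/2)² = 90601/4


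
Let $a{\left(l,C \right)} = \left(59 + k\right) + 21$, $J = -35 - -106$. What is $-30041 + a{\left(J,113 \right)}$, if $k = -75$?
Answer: $-30036$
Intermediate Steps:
$J = 71$ ($J = -35 + 106 = 71$)
$a{\left(l,C \right)} = 5$ ($a{\left(l,C \right)} = \left(59 - 75\right) + 21 = -16 + 21 = 5$)
$-30041 + a{\left(J,113 \right)} = -30041 + 5 = -30036$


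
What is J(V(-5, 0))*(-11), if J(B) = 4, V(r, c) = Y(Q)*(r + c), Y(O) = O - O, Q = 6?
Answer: -44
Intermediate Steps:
Y(O) = 0
V(r, c) = 0 (V(r, c) = 0*(r + c) = 0*(c + r) = 0)
J(V(-5, 0))*(-11) = 4*(-11) = -44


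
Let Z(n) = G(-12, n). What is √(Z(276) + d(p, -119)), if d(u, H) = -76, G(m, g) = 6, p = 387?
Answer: I*√70 ≈ 8.3666*I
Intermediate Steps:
Z(n) = 6
√(Z(276) + d(p, -119)) = √(6 - 76) = √(-70) = I*√70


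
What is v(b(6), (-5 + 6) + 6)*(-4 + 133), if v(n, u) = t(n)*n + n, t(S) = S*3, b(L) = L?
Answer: 14706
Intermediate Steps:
t(S) = 3*S
v(n, u) = n + 3*n**2 (v(n, u) = (3*n)*n + n = 3*n**2 + n = n + 3*n**2)
v(b(6), (-5 + 6) + 6)*(-4 + 133) = (6*(1 + 3*6))*(-4 + 133) = (6*(1 + 18))*129 = (6*19)*129 = 114*129 = 14706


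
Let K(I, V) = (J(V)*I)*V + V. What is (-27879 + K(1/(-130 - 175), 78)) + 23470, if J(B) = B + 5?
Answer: -1327429/305 ≈ -4352.2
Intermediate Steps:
J(B) = 5 + B
K(I, V) = V + I*V*(5 + V) (K(I, V) = ((5 + V)*I)*V + V = (I*(5 + V))*V + V = I*V*(5 + V) + V = V + I*V*(5 + V))
(-27879 + K(1/(-130 - 175), 78)) + 23470 = (-27879 + 78*(1 + (5 + 78)/(-130 - 175))) + 23470 = (-27879 + 78*(1 + 83/(-305))) + 23470 = (-27879 + 78*(1 - 1/305*83)) + 23470 = (-27879 + 78*(1 - 83/305)) + 23470 = (-27879 + 78*(222/305)) + 23470 = (-27879 + 17316/305) + 23470 = -8485779/305 + 23470 = -1327429/305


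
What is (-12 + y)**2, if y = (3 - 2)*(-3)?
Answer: 225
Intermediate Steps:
y = -3 (y = 1*(-3) = -3)
(-12 + y)**2 = (-12 - 3)**2 = (-15)**2 = 225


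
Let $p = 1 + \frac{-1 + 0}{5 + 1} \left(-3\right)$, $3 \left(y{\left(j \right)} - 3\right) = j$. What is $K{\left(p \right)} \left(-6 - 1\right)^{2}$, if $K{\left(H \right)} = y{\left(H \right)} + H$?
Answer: $245$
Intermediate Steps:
$y{\left(j \right)} = 3 + \frac{j}{3}$
$p = \frac{3}{2}$ ($p = 1 + - \frac{1}{6} \left(-3\right) = 1 + \left(-1\right) \frac{1}{6} \left(-3\right) = 1 - - \frac{1}{2} = 1 + \frac{1}{2} = \frac{3}{2} \approx 1.5$)
$K{\left(H \right)} = 3 + \frac{4 H}{3}$ ($K{\left(H \right)} = \left(3 + \frac{H}{3}\right) + H = 3 + \frac{4 H}{3}$)
$K{\left(p \right)} \left(-6 - 1\right)^{2} = \left(3 + \frac{4}{3} \cdot \frac{3}{2}\right) \left(-6 - 1\right)^{2} = \left(3 + 2\right) \left(-7\right)^{2} = 5 \cdot 49 = 245$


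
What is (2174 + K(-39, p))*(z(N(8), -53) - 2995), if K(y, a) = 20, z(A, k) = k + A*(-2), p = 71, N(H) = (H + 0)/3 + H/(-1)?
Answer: -19991728/3 ≈ -6.6639e+6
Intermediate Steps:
N(H) = -2*H/3 (N(H) = H*(⅓) + H*(-1) = H/3 - H = -2*H/3)
z(A, k) = k - 2*A
(2174 + K(-39, p))*(z(N(8), -53) - 2995) = (2174 + 20)*((-53 - (-4)*8/3) - 2995) = 2194*((-53 - 2*(-16/3)) - 2995) = 2194*((-53 + 32/3) - 2995) = 2194*(-127/3 - 2995) = 2194*(-9112/3) = -19991728/3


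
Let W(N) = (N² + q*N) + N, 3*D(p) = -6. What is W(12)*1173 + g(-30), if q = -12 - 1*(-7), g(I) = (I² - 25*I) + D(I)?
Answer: 114256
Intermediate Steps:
D(p) = -2 (D(p) = (⅓)*(-6) = -2)
g(I) = -2 + I² - 25*I (g(I) = (I² - 25*I) - 2 = -2 + I² - 25*I)
q = -5 (q = -12 + 7 = -5)
W(N) = N² - 4*N (W(N) = (N² - 5*N) + N = N² - 4*N)
W(12)*1173 + g(-30) = (12*(-4 + 12))*1173 + (-2 + (-30)² - 25*(-30)) = (12*8)*1173 + (-2 + 900 + 750) = 96*1173 + 1648 = 112608 + 1648 = 114256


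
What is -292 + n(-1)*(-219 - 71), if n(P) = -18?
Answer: 4928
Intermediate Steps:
-292 + n(-1)*(-219 - 71) = -292 - 18*(-219 - 71) = -292 - 18*(-290) = -292 + 5220 = 4928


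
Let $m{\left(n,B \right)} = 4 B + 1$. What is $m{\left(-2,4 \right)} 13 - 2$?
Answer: $219$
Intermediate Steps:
$m{\left(n,B \right)} = 1 + 4 B$
$m{\left(-2,4 \right)} 13 - 2 = \left(1 + 4 \cdot 4\right) 13 - 2 = \left(1 + 16\right) 13 - 2 = 17 \cdot 13 - 2 = 221 - 2 = 219$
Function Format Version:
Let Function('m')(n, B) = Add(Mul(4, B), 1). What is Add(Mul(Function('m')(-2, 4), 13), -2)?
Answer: 219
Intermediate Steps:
Function('m')(n, B) = Add(1, Mul(4, B))
Add(Mul(Function('m')(-2, 4), 13), -2) = Add(Mul(Add(1, Mul(4, 4)), 13), -2) = Add(Mul(Add(1, 16), 13), -2) = Add(Mul(17, 13), -2) = Add(221, -2) = 219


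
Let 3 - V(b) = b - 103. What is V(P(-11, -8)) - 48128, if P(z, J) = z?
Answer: -48011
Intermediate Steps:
V(b) = 106 - b (V(b) = 3 - (b - 103) = 3 - (-103 + b) = 3 + (103 - b) = 106 - b)
V(P(-11, -8)) - 48128 = (106 - 1*(-11)) - 48128 = (106 + 11) - 48128 = 117 - 48128 = -48011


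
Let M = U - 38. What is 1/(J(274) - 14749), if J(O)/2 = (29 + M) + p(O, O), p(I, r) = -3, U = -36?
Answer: -1/14845 ≈ -6.7363e-5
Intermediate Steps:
M = -74 (M = -36 - 38 = -74)
J(O) = -96 (J(O) = 2*((29 - 74) - 3) = 2*(-45 - 3) = 2*(-48) = -96)
1/(J(274) - 14749) = 1/(-96 - 14749) = 1/(-14845) = -1/14845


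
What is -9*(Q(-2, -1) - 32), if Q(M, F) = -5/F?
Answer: 243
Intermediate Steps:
-9*(Q(-2, -1) - 32) = -9*(-5/(-1) - 32) = -9*(-5*(-1) - 32) = -9*(5 - 32) = -9*(-27) = 243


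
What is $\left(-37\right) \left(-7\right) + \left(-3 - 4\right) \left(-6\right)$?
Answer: $301$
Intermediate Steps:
$\left(-37\right) \left(-7\right) + \left(-3 - 4\right) \left(-6\right) = 259 - -42 = 259 + 42 = 301$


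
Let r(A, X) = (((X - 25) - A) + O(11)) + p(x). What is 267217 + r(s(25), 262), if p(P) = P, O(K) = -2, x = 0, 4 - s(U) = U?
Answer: 267473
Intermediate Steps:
s(U) = 4 - U
r(A, X) = -27 + X - A (r(A, X) = (((X - 25) - A) - 2) + 0 = (((-25 + X) - A) - 2) + 0 = ((-25 + X - A) - 2) + 0 = (-27 + X - A) + 0 = -27 + X - A)
267217 + r(s(25), 262) = 267217 + (-27 + 262 - (4 - 1*25)) = 267217 + (-27 + 262 - (4 - 25)) = 267217 + (-27 + 262 - 1*(-21)) = 267217 + (-27 + 262 + 21) = 267217 + 256 = 267473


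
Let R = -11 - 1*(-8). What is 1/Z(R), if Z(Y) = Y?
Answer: -⅓ ≈ -0.33333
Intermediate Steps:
R = -3 (R = -11 + 8 = -3)
1/Z(R) = 1/(-3) = -⅓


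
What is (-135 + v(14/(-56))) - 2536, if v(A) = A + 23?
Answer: -10593/4 ≈ -2648.3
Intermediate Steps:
v(A) = 23 + A
(-135 + v(14/(-56))) - 2536 = (-135 + (23 + 14/(-56))) - 2536 = (-135 + (23 + 14*(-1/56))) - 2536 = (-135 + (23 - ¼)) - 2536 = (-135 + 91/4) - 2536 = -449/4 - 2536 = -10593/4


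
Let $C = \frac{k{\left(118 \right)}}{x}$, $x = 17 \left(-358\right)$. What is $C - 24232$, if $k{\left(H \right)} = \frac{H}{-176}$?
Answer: $- \frac{12977883717}{535568} \approx -24232.0$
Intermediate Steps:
$k{\left(H \right)} = - \frac{H}{176}$ ($k{\left(H \right)} = H \left(- \frac{1}{176}\right) = - \frac{H}{176}$)
$x = -6086$
$C = \frac{59}{535568}$ ($C = \frac{\left(- \frac{1}{176}\right) 118}{-6086} = \left(- \frac{59}{88}\right) \left(- \frac{1}{6086}\right) = \frac{59}{535568} \approx 0.00011016$)
$C - 24232 = \frac{59}{535568} - 24232 = - \frac{12977883717}{535568}$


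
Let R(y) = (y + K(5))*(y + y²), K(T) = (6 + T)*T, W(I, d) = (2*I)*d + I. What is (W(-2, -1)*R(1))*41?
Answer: 9184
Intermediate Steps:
W(I, d) = I + 2*I*d (W(I, d) = 2*I*d + I = I + 2*I*d)
K(T) = T*(6 + T)
R(y) = (55 + y)*(y + y²) (R(y) = (y + 5*(6 + 5))*(y + y²) = (y + 5*11)*(y + y²) = (y + 55)*(y + y²) = (55 + y)*(y + y²))
(W(-2, -1)*R(1))*41 = ((-2*(1 + 2*(-1)))*(1*(55 + 1² + 56*1)))*41 = ((-2*(1 - 2))*(1*(55 + 1 + 56)))*41 = ((-2*(-1))*(1*112))*41 = (2*112)*41 = 224*41 = 9184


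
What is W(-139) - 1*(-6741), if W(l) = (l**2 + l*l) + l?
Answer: 45244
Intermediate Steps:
W(l) = l + 2*l**2 (W(l) = (l**2 + l**2) + l = 2*l**2 + l = l + 2*l**2)
W(-139) - 1*(-6741) = -139*(1 + 2*(-139)) - 1*(-6741) = -139*(1 - 278) + 6741 = -139*(-277) + 6741 = 38503 + 6741 = 45244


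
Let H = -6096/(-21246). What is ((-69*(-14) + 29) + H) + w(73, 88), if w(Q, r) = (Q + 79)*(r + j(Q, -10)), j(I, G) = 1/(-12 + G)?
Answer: 559506881/38951 ≈ 14364.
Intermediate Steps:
w(Q, r) = (79 + Q)*(-1/22 + r) (w(Q, r) = (Q + 79)*(r + 1/(-12 - 10)) = (79 + Q)*(r + 1/(-22)) = (79 + Q)*(r - 1/22) = (79 + Q)*(-1/22 + r))
H = 1016/3541 (H = -6096*(-1/21246) = 1016/3541 ≈ 0.28692)
((-69*(-14) + 29) + H) + w(73, 88) = ((-69*(-14) + 29) + 1016/3541) + (-79/22 + 79*88 - 1/22*73 + 73*88) = ((966 + 29) + 1016/3541) + (-79/22 + 6952 - 73/22 + 6424) = (995 + 1016/3541) + 147060/11 = 3524311/3541 + 147060/11 = 559506881/38951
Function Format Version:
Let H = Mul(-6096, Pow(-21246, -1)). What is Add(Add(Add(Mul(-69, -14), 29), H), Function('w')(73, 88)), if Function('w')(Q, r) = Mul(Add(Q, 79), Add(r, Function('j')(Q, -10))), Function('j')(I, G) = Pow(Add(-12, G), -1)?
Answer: Rational(559506881, 38951) ≈ 14364.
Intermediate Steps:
Function('w')(Q, r) = Mul(Add(79, Q), Add(Rational(-1, 22), r)) (Function('w')(Q, r) = Mul(Add(Q, 79), Add(r, Pow(Add(-12, -10), -1))) = Mul(Add(79, Q), Add(r, Pow(-22, -1))) = Mul(Add(79, Q), Add(r, Rational(-1, 22))) = Mul(Add(79, Q), Add(Rational(-1, 22), r)))
H = Rational(1016, 3541) (H = Mul(-6096, Rational(-1, 21246)) = Rational(1016, 3541) ≈ 0.28692)
Add(Add(Add(Mul(-69, -14), 29), H), Function('w')(73, 88)) = Add(Add(Add(Mul(-69, -14), 29), Rational(1016, 3541)), Add(Rational(-79, 22), Mul(79, 88), Mul(Rational(-1, 22), 73), Mul(73, 88))) = Add(Add(Add(966, 29), Rational(1016, 3541)), Add(Rational(-79, 22), 6952, Rational(-73, 22), 6424)) = Add(Add(995, Rational(1016, 3541)), Rational(147060, 11)) = Add(Rational(3524311, 3541), Rational(147060, 11)) = Rational(559506881, 38951)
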